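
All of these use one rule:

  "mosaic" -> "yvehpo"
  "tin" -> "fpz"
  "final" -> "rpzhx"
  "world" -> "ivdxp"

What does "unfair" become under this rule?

bzrhpd

Two shifts are in play — +7 for a/e/i/o/u, +12 for every other letter.
Applying it to unfair: u(vowel)+7=b, n(cons)+12=z, f(cons)+12=r, a(vowel)+7=h, i(vowel)+7=p, r(cons)+12=d.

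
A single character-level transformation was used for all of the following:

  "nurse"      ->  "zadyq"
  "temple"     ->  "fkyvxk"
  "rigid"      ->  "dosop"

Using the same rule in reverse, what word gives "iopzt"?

Shifts by position in nurse: pos 0: n→z (+12), pos 1: u→a (+6), pos 2: r→d (+12), pos 3: s→y (+6) — repeating every 2. It's a Vigenère-style cipher with numeric key [12,6]: position i shifts by key[i mod 2].
Decoding iopzt: i−12=w, o−6=i, p−12=d, z−6=t, t−12=h.

width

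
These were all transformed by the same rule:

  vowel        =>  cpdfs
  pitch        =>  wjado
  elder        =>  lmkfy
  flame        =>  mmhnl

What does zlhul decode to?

A repeating key of period 2 is used — shifts +7, +1 over and over.
Undoing it on zlhul: z−7=s, l−1=k, h−7=a, u−1=t, l−7=e.

skate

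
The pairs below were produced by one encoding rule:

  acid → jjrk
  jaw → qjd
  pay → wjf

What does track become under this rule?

The shift depends on letter class: consonant c→j is +7, but vowel a→j is +9. Two shifts are in play — +9 for a/e/i/o/u, +7 for every other letter.
For track: t(cons)+7=a, r(cons)+7=y, a(vowel)+9=j, c(cons)+7=j, k(cons)+7=r.

ayjjr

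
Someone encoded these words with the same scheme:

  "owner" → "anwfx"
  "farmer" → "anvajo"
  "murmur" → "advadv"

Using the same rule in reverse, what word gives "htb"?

sky

Two steps: reverse the string, then apply a Caesar shift of +9.
Undoing it on htb: shift back: h−9=y, t−9=k, b−9=s → yks; then reverse → sky.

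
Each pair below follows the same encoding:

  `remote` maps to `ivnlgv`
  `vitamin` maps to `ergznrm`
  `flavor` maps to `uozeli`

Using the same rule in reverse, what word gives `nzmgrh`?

mantis

This is the alphabet-reversal cipher (Atbash): a becomes z, b becomes y, etc.
Reversing it on nzmgrh: n↔m, z↔a, m↔n, g↔t, r↔i, h↔s.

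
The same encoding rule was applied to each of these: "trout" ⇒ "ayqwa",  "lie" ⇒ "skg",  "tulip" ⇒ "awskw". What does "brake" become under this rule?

The shift depends on letter class: consonant t→a is +7, but vowel o→q is +2. The rule splits by letter class: vowels +2, consonants +7.
Applying it to brake: b(cons)+7=i, r(cons)+7=y, a(vowel)+2=c, k(cons)+7=r, e(vowel)+2=g.

iycrg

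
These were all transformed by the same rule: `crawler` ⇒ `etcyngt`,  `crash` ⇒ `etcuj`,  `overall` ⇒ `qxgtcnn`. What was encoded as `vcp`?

Compare letters: c→e is +2, r→t is +2, a→c is +2 — a constant shift. This is a Caesar cipher with shift 2.
Undoing it on vcp: v−2=t, c−2=a, p−2=n.

tan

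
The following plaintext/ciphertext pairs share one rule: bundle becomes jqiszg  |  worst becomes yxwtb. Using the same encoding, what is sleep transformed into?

The output letters match the input read backwards, each shifted +5: bundle reversed is eldnub. Read the word backwards and shift each letter +5.
For sleep: reverse → peels; then shift: p+5=u, e+5=j, e+5=j, l+5=q, s+5=x.

ujjqx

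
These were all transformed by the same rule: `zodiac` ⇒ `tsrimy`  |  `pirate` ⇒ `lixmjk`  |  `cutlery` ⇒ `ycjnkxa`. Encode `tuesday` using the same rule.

jckqrma

z(25)→t(19) and o(14)→s(18) fit y≡19x+12 (mod 26); the inverse of 19 mod 26 is 11. This is an affine cipher: with a=0,…,z=25, each position x becomes (19x+12) mod 26.
On tuesday: t(19)→19·19+12≡9=j; u(20)→19·20+12≡2=c; e(4)→19·4+12≡10=k; s(18)→19·18+12≡16=q; d(3)→19·3+12≡17=r; a(0)→19·0+12≡12=m; y(24)→19·24+12≡0=a (all mod 26).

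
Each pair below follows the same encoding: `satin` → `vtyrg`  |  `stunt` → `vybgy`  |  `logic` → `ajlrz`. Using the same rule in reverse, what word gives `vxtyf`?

skate

s(18)→v(21) and a(0)→t(19) fit y≡3x+19 (mod 26); the inverse of 3 mod 26 is 9. Each letter's alphabet position (a=0..z=25) is mapped through 3·x+19 mod 26 — an affine cipher.
Reversing it on vxtyf: v(21)→9·(21−19)≡18=s; x(23)→9·(23−19)≡10=k; t(19)→9·(19−19)≡0=a; y(24)→9·(24−19)≡19=t; f(5)→9·(5−19)≡4=e (all mod 26).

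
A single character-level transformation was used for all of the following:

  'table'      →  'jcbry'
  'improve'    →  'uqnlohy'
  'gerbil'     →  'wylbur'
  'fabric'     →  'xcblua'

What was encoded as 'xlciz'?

t(19)→j(9) and a(0)→c(2) fit y≡25x+2 (mod 26); the inverse of 25 mod 26 is 25. Treating letters as 0–25, the rule is x ↦ 25x + 2 (mod 26).
Decoding xlciz: x(23)→25·(23−2)≡5=f; l(11)→25·(11−2)≡17=r; c(2)→25·(2−2)≡0=a; i(8)→25·(8−2)≡20=u; z(25)→25·(25−2)≡3=d (all mod 26).

fraud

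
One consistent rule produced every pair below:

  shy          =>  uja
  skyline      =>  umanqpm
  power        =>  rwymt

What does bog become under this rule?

dwi

The shift depends on letter class: consonant s→u is +2, but vowel i→q is +8. Two shifts are in play — +8 for a/e/i/o/u, +2 for every other letter.
Applying it to bog: b(cons)+2=d, o(vowel)+8=w, g(cons)+2=i.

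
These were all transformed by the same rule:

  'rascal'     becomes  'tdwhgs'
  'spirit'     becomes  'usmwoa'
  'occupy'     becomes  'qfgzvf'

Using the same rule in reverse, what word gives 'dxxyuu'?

button

In rascal: r→t is +2, a→d is +3, s→w is +4, c→h is +5 — the shift increases by 1 each position. Letter i (0-indexed) is shifted by i+2, so successive shifts are 2, 3, 4, ….
Reversing it on dxxyuu: d−2=b, x−3=u, x−4=t, y−5=t, u−6=o, u−7=n.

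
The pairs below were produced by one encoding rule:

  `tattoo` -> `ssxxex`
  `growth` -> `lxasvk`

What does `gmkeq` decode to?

magic

Read the word backwards and shift each letter +4.
Reversing it on gmkeq: shift back: g−4=c, m−4=i, k−4=g, e−4=a, q−4=m → cigam; then reverse → magic.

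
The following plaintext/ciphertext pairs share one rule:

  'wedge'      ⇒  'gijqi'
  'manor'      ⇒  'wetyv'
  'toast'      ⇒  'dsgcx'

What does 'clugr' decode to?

shown

Shifts by position in wedge: pos 0: w→g (+10), pos 1: e→i (+4), pos 2: d→j (+6), pos 3: g→q (+10), pos 4: e→i (+4) — repeating every 3. A repeating key of period 3 is used — shifts +10, +4, +6 over and over.
Decoding clugr: c−10=s, l−4=h, u−6=o, g−10=w, r−4=n.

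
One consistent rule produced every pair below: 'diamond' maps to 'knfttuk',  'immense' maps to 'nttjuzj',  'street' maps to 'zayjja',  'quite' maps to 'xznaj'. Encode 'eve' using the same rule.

The shift depends on letter class: consonant d→k is +7, but vowel i→n is +5. Two shifts are in play — +5 for a/e/i/o/u, +7 for every other letter.
On eve: e(vowel)+5=j, v(cons)+7=c, e(vowel)+5=j.

jcj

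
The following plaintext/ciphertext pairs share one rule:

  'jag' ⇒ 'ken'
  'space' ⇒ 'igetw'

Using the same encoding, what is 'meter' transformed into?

vixiq

The word is reversed, then every letter is shifted forward by 4.
For meter: reverse → retem; then shift: r+4=v, e+4=i, t+4=x, e+4=i, m+4=q.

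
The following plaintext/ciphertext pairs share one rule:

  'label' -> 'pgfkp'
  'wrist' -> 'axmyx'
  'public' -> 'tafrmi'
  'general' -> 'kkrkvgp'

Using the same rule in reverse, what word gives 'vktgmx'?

repair

A repeating key of period 2 is used — shifts +4, +6 over and over.
Reversing it on vktgmx: v−4=r, k−6=e, t−4=p, g−6=a, m−4=i, x−6=r.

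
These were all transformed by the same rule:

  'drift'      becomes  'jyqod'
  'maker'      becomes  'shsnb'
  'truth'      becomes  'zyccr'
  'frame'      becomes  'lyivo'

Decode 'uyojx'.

The shift increases by 1 at each position, starting from +6: 6, 7, 8, ….
Reversing it on uyojx: u−6=o, y−7=r, o−8=g, j−9=a, x−10=n.

organ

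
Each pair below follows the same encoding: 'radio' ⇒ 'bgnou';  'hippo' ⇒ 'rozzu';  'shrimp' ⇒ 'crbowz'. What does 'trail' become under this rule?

dbgov

The shift depends on letter class: consonant r→b is +10, but vowel a→g is +6. Vowels shift forward by 6 and consonants shift forward by 10.
For trail: t(cons)+10=d, r(cons)+10=b, a(vowel)+6=g, i(vowel)+6=o, l(cons)+10=v.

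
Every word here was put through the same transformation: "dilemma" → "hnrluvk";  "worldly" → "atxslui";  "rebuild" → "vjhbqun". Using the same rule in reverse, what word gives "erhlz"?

amber

In dilemma: d→h is +4, i→n is +5, l→r is +6, e→l is +7 — the shift increases by 1 each position. Each letter shifts forward by (position + 4), i.e. 4, 5, 6, … — the shift grows by one for each successive letter.
Decoding erhlz: e−4=a, r−5=m, h−6=b, l−7=e, z−8=r.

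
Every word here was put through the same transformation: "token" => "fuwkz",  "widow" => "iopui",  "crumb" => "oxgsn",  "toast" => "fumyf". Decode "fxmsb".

tramp

It's a Vigenère-style cipher with numeric key [12,6]: position i shifts by key[i mod 2].
Reversing it on fxmsb: f−12=t, x−6=r, m−12=a, s−6=m, b−12=p.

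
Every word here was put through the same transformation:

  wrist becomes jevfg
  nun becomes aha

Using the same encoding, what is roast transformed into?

ebnfg

Compare letters: w→j is +13, r→e is +13, i→v is +13 — a constant shift. Each letter is shifted forward by 13 in the alphabet (a Caesar shift of +13).
On roast: r+13=e, o+13=b, a+13=n, s+13=f, t+13=g.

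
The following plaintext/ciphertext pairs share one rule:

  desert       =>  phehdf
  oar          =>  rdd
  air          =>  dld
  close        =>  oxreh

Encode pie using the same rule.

blh

The shift depends on letter class: consonant d→p is +12, but vowel e→h is +3. Vowels shift forward by 3 and consonants shift forward by 12.
Applying it to pie: p(cons)+12=b, i(vowel)+3=l, e(vowel)+3=h.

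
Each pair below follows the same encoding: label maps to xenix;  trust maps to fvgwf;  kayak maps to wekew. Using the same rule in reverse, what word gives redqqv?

Shifts by position in label: pos 0: l→x (+12), pos 1: a→e (+4), pos 2: b→n (+12), pos 3: e→i (+4) — repeating every 2. It's a Vigenère-style cipher with numeric key [12,4]: position i shifts by key[i mod 2].
Decoding redqqv: r−12=f, e−4=a, d−12=r, q−4=m, q−12=e, v−4=r.

farmer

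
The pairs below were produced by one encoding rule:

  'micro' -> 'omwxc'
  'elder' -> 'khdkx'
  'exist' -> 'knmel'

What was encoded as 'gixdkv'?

m(12)→o(14) and i(8)→m(12) fit y≡7x+8 (mod 26); the inverse of 7 mod 26 is 15. Treating letters as 0–25, the rule is x ↦ 7x + 8 (mod 26).
Decoding gixdkv: g(6)→15·(6−8)≡22=w; i(8)→15·(8−8)≡0=a; x(23)→15·(23−8)≡17=r; d(3)→15·(3−8)≡3=d; k(10)→15·(10−8)≡4=e; v(21)→15·(21−8)≡13=n (all mod 26).

warden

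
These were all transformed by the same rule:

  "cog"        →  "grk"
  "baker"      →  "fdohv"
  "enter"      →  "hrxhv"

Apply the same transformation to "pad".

tdh

The shift depends on letter class: consonant c→g is +4, but vowel o→r is +3. Two shifts are in play — +3 for a/e/i/o/u, +4 for every other letter.
Applying it to pad: p(cons)+4=t, a(vowel)+3=d, d(cons)+4=h.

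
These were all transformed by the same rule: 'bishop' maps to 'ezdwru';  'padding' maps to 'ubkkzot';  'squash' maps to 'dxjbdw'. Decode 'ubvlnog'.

b(1)→e(4) and i(8)→z(25) fit y≡3x+1 (mod 26); the inverse of 3 mod 26 is 9. Treating letters as 0–25, the rule is x ↦ 3x + 1 (mod 26).
Undoing it on ubvlnog: u(20)→9·(20−1)≡15=p; b(1)→9·(1−1)≡0=a; v(21)→9·(21−1)≡24=y; l(11)→9·(11−1)≡12=m; n(13)→9·(13−1)≡4=e; o(14)→9·(14−1)≡13=n; g(6)→9·(6−1)≡19=t (all mod 26).

payment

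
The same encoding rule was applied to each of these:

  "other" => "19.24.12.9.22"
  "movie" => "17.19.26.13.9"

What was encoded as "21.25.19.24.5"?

o is letter #15 and maps to 19: an offset of 4. Letters become their 1-based position plus 4 (so a→5, b→6, …).
Reversing it on 21.25.19.24.5: 21→(21−4)÷1=17=q, 25→(25−4)÷1=21=u, 19→(19−4)÷1=15=o, 24→(24−4)÷1=20=t, 5→(5−4)÷1=1=a.

quota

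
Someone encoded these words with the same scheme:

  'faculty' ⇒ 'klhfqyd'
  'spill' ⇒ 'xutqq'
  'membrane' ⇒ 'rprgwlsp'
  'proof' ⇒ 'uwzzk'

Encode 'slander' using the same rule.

xqlsipw

The shift depends on letter class: consonant f→k is +5, but vowel a→l is +11. Vowels shift forward by 11 and consonants shift forward by 5.
For slander: s(cons)+5=x, l(cons)+5=q, a(vowel)+11=l, n(cons)+5=s, d(cons)+5=i, e(vowel)+11=p, r(cons)+5=w.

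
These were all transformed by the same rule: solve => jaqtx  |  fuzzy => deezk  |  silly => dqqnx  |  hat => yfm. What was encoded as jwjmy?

The output letters match the input read backwards, each shifted +5: solve reversed is evlos. The word is reversed, then every letter is shifted forward by 5.
Decoding jwjmy: shift back: j−5=e, w−5=r, j−5=e, m−5=h, y−5=t → ereht; then reverse → there.

there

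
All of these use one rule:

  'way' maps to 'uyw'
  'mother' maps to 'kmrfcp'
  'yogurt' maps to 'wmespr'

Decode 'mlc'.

one

This is a Caesar cipher with shift 24.
Undoing it on mlc: m−24=o, l−24=n, c−24=e.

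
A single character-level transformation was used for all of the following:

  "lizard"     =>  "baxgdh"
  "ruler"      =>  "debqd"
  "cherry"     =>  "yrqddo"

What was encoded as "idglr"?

This is an affine cipher: with a=0,…,z=25, each position x becomes (9x+6) mod 26.
Reversing it on idglr: i(8)→3·(8−6)≡6=g; d(3)→3·(3−6)≡17=r; g(6)→3·(6−6)≡0=a; l(11)→3·(11−6)≡15=p; r(17)→3·(17−6)≡7=h (all mod 26).

graph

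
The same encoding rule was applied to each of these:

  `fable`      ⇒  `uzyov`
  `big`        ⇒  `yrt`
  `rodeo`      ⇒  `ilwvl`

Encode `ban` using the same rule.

Each pair mirrors across the alphabet (f↔u, a↔z, b↔y): positions sum to 25. This is the alphabet-reversal cipher (Atbash): a becomes z, b becomes y, etc.
For ban: b↔y, a↔z, n↔m.

yzm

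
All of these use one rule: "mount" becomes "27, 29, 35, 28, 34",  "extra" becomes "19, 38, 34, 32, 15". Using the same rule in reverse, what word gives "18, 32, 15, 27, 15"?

m is letter #13 and maps to 27: an offset of 14. Letters become their 1-based position plus 14 (so a→15, b→16, …).
Reversing it on 18, 32, 15, 27, 15: 18→(18−14)÷1=4=d, 32→(32−14)÷1=18=r, 15→(15−14)÷1=1=a, 27→(27−14)÷1=13=m, 15→(15−14)÷1=1=a.

drama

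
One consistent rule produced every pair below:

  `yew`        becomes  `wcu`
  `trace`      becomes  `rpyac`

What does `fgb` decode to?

This is a Caesar cipher with shift 24.
Reversing it on fgb: f−24=h, g−24=i, b−24=d.

hid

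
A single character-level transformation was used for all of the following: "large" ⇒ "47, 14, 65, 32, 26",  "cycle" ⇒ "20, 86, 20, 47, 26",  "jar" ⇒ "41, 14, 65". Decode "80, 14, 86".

way

l(#12)→47 and a(#1)→14: differences scale by 3, so n = 3·pos + 11. Each letter becomes 3×(its alphabet position, a=1..z=26) + 11.
Undoing it on 80, 14, 86: 80→(80−11)÷3=23=w, 14→(14−11)÷3=1=a, 86→(86−11)÷3=25=y.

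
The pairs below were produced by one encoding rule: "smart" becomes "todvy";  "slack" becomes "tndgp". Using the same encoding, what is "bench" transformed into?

In smart: s→t is +1, m→o is +2, a→d is +3, r→v is +4 — the shift increases by 1 each position. Letter i (0-indexed) is shifted by i+1, so successive shifts are 1, 2, 3, ….
On bench: b+1=c, e+2=g, n+3=q, c+4=g, h+5=m.

cgqgm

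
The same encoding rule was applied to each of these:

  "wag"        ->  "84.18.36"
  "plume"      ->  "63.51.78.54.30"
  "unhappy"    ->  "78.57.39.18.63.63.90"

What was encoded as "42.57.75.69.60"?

w(#23)→84 and a(#1)→18: differences scale by 3, so n = 3·pos + 15. With a=1..z=26, the number is 3·pos + 15.
Undoing it on 42.57.75.69.60: 42→(42−15)÷3=9=i, 57→(57−15)÷3=14=n, 75→(75−15)÷3=20=t, 69→(69−15)÷3=18=r, 60→(60−15)÷3=15=o.

intro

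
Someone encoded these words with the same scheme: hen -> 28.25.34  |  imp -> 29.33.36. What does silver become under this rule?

h is letter #8 and maps to 28: an offset of 20. The number is (letter's place in the alphabet, a=1) + 20.
On silver: s=19→39, i=9→29, l=12→32, v=22→42, e=5→25, r=18→38.

39.29.32.42.25.38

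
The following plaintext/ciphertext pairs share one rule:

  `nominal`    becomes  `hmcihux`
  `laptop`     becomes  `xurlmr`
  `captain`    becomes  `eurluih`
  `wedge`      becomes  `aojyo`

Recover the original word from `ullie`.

attic

n(13)→h(7) and o(14)→m(12) fit y≡5x+20 (mod 26); the inverse of 5 mod 26 is 21. This is an affine cipher: with a=0,…,z=25, each position x becomes (5x+20) mod 26.
Undoing it on ullie: u(20)→21·(20−20)≡0=a; l(11)→21·(11−20)≡19=t; l(11)→21·(11−20)≡19=t; i(8)→21·(8−20)≡8=i; e(4)→21·(4−20)≡2=c (all mod 26).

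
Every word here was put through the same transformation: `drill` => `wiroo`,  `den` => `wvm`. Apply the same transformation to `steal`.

hgvzo

This is the alphabet-reversal cipher (Atbash): a becomes z, b becomes y, etc.
For steal: s↔h, t↔g, e↔v, a↔z, l↔o.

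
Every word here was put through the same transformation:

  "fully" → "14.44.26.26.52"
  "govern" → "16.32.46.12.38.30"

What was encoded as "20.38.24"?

irk

The formula is n = 2×(alphabet index, a=1) + 2.
Reversing it on 20.38.24: 20→(20−2)÷2=9=i, 38→(38−2)÷2=18=r, 24→(24−2)÷2=11=k.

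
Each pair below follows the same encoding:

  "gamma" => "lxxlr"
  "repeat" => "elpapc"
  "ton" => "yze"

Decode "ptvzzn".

The output letters match the input read backwards, each shifted +11: gamma reversed is ammag. Read the word backwards and shift each letter +11.
Undoing it on ptvzzn: shift back: p−11=e, t−11=i, v−11=k, z−11=o, z−11=o, n−11=c → eikooc; then reverse → cookie.

cookie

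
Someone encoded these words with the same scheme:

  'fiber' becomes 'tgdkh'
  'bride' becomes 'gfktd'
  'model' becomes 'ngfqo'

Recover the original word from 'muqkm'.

kiosk

The output letters match the input read backwards, each shifted +2: fiber reversed is rebif. Two steps: reverse the string, then apply a Caesar shift of +2.
Decoding muqkm: shift back: m−2=k, u−2=s, q−2=o, k−2=i, m−2=k → ksoik; then reverse → kiosk.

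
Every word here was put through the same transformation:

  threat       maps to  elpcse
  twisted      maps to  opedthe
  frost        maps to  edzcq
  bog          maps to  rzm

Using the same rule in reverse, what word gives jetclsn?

charity

The output letters match the input read backwards, each shifted +11: threat reversed is taerht. Two steps: reverse the string, then apply a Caesar shift of +11.
Reversing it on jetclsn: shift back: j−11=y, e−11=t, t−11=i, c−11=r, l−11=a, s−11=h, n−11=c → ytirahc; then reverse → charity.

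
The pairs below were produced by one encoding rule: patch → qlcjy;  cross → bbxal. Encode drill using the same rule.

uuram

The output letters match the input read backwards, each shifted +9: patch reversed is hctap. Read the word backwards and shift each letter +9.
On drill: reverse → llird; then shift: l+9=u, l+9=u, i+9=r, r+9=a, d+9=m.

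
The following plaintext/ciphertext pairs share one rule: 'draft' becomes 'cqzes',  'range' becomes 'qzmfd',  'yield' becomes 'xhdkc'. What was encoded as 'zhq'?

air

Compare letters: d→c is +25, r→q is +25, a→z is +25 — a constant shift. Every letter moves 25 places later in the alphabet, wrapping around z→a.
Reversing it on zhq: z−25=a, h−25=i, q−25=r.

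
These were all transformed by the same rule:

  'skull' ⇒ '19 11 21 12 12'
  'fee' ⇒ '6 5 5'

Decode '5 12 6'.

elf

s is letter #19 and maps to 19: an offset of 0. Letters become their 1-indexed alphabet positions: a=1 … z=26.
Undoing it on 5 12 6: 5=e, 12=l, 6=f.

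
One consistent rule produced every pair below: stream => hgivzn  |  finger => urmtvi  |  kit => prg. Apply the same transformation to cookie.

Letters are reflected about the middle of the alphabet (position → 25−position): Atbash.
For cookie: c↔x, o↔l, o↔l, k↔p, i↔r, e↔v.

xllprv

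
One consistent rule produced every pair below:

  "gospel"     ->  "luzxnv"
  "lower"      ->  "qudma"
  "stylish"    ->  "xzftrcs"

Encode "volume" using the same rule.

auscvo

In gospel: g→l is +5, o→u is +6, s→z is +7, p→x is +8 — the shift increases by 1 each position. The shift increases by 1 at each position, starting from +5: 5, 6, 7, ….
For volume: v+5=a, o+6=u, l+7=s, u+8=c, m+9=v, e+10=o.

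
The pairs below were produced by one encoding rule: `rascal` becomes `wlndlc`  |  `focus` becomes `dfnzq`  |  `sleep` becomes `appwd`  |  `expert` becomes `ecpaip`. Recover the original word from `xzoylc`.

random

Read the word backwards and shift each letter +11.
Undoing it on xzoylc: shift back: x−11=m, z−11=o, o−11=d, y−11=n, l−11=a, c−11=r → modnar; then reverse → random.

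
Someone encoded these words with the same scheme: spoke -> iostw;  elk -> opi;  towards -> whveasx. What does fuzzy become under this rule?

The output letters match the input read backwards, each shifted +4: spoke reversed is ekops. Two steps: reverse the string, then apply a Caesar shift of +4.
Applying it to fuzzy: reverse → yzzuf; then shift: y+4=c, z+4=d, z+4=d, u+4=y, f+4=j.

cddyj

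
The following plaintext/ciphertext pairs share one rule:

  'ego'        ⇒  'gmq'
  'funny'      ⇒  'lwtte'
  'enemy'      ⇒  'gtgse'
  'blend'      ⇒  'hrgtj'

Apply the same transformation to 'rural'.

The shift depends on letter class: consonant g→m is +6, but vowel e→g is +2. The rule splits by letter class: vowels +2, consonants +6.
On rural: r(cons)+6=x, u(vowel)+2=w, r(cons)+6=x, a(vowel)+2=c, l(cons)+6=r.

xwxcr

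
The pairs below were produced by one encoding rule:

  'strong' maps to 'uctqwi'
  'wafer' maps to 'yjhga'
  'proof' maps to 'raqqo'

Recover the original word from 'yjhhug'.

Shifts by position in strong: pos 0: s→u (+2), pos 1: t→c (+9), pos 2: r→t (+2), pos 3: o→q (+2), pos 4: n→w (+9), pos 5: g→i (+2) — repeating every 3. It's a Vigenère-style cipher with numeric key [2,9,2]: position i shifts by key[i mod 3].
Reversing it on yjhhug: y−2=w, j−9=a, h−2=f, h−2=f, u−9=l, g−2=e.

waffle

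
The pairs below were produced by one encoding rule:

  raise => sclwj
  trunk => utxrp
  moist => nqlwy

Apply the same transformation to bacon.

In raise: r→s is +1, a→c is +2, i→l is +3, s→w is +4 — the shift increases by 1 each position. The shift increases by 1 at each position, starting from +1: 1, 2, 3, ….
For bacon: b+1=c, a+2=c, c+3=f, o+4=s, n+5=s.

ccfss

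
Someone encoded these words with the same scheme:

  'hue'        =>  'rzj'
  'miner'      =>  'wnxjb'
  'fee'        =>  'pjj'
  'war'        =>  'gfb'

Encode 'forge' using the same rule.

ptbqj

The shift depends on letter class: consonant h→r is +10, but vowel u→z is +5. Vowels shift forward by 5 and consonants shift forward by 10.
Applying it to forge: f(cons)+10=p, o(vowel)+5=t, r(cons)+10=b, g(cons)+10=q, e(vowel)+5=j.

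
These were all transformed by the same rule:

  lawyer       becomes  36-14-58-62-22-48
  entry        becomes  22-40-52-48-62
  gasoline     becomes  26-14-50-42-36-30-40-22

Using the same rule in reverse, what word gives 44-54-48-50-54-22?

pursue

With a=1..z=26, the number is 2·pos + 12.
Undoing it on 44-54-48-50-54-22: 44→(44−12)÷2=16=p, 54→(54−12)÷2=21=u, 48→(48−12)÷2=18=r, 50→(50−12)÷2=19=s, 54→(54−12)÷2=21=u, 22→(22−12)÷2=5=e.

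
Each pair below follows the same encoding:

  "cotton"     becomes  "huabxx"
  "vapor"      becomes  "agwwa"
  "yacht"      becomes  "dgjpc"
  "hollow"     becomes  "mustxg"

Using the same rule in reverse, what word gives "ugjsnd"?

packet

In cotton: c→h is +5, o→u is +6, t→a is +7, t→b is +8 — the shift increases by 1 each position. The shift increases by 1 at each position, starting from +5: 5, 6, 7, ….
Undoing it on ugjsnd: u−5=p, g−6=a, j−7=c, s−8=k, n−9=e, d−10=t.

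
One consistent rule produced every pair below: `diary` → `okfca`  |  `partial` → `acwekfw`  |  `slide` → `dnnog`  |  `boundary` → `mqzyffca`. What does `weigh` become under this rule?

hgnrj

Shifts by position in diary: pos 0: d→o (+11), pos 1: i→k (+2), pos 2: a→f (+5), pos 3: r→c (+11), pos 4: y→a (+2) — repeating every 3. A repeating key of period 3 is used — shifts +11, +2, +5 over and over.
Applying it to weigh: w+11=h, e+2=g, i+5=n, g+11=r, h+2=j.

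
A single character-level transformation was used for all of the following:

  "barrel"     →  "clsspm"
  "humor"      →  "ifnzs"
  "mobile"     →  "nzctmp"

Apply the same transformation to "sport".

tqzsu

The shift depends on letter class: consonant b→c is +1, but vowel a→l is +11. The rule splits by letter class: vowels +11, consonants +1.
For sport: s(cons)+1=t, p(cons)+1=q, o(vowel)+11=z, r(cons)+1=s, t(cons)+1=u.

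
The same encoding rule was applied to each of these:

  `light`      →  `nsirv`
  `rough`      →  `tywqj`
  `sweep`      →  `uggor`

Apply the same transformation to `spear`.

uzgkt

Shifts by position in light: pos 0: l→n (+2), pos 1: i→s (+10), pos 2: g→i (+2), pos 3: h→r (+10) — repeating every 2. It's a Vigenère-style cipher with numeric key [2,10]: position i shifts by key[i mod 2].
For spear: s+2=u, p+10=z, e+2=g, a+10=k, r+2=t.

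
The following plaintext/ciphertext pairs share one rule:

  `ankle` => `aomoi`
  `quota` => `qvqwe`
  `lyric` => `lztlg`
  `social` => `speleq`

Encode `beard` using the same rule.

bfcuh

In ankle: a→a is +0, n→o is +1, k→m is +2, l→o is +3 — the shift increases by 1 each position. Letter i (0-indexed) is shifted by i+0, so successive shifts are 0, 1, 2, ….
On beard: b+0=b, e+1=f, a+2=c, r+3=u, d+4=h.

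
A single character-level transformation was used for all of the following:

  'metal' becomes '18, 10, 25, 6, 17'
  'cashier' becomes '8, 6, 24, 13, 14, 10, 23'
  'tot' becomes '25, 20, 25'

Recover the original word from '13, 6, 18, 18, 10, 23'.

m is letter #13 and maps to 18: an offset of 5. Each letter is replaced by its alphabet position (a=1..z=26) + 5.
Reversing it on 13, 6, 18, 18, 10, 23: 13→(13−5)÷1=8=h, 6→(6−5)÷1=1=a, 18→(18−5)÷1=13=m, 18→(18−5)÷1=13=m, 10→(10−5)÷1=5=e, 23→(23−5)÷1=18=r.

hammer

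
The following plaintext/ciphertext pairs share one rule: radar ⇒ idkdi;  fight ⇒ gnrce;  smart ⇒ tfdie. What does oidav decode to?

brave

r(17)→i(8) and a(0)→d(3) fit y≡11x+3 (mod 26); the inverse of 11 mod 26 is 19. This is an affine cipher: with a=0,…,z=25, each position x becomes (11x+3) mod 26.
Reversing it on oidav: o(14)→19·(14−3)≡1=b; i(8)→19·(8−3)≡17=r; d(3)→19·(3−3)≡0=a; a(0)→19·(0−3)≡21=v; v(21)→19·(21−3)≡4=e (all mod 26).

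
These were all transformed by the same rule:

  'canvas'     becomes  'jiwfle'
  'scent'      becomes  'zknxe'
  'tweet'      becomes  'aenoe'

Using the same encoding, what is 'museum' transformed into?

In canvas: c→j is +7, a→i is +8, n→w is +9, v→f is +10 — the shift increases by 1 each position. Each letter shifts forward by (position + 7), i.e. 7, 8, 9, … — the shift grows by one for each successive letter.
For museum: m+7=t, u+8=c, s+9=b, e+10=o, u+11=f, m+12=y.

tcbofy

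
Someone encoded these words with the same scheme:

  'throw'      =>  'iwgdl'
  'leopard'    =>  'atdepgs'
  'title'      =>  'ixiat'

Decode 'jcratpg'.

Compare letters: t→i is +15, h→w is +15, r→g is +15 — a constant shift. Each letter is shifted forward by 15 in the alphabet (a Caesar shift of +15).
Undoing it on jcratpg: j−15=u, c−15=n, r−15=c, a−15=l, t−15=e, p−15=a, g−15=r.

unclear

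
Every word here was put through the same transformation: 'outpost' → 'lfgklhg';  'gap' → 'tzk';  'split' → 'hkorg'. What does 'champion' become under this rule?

Each pair mirrors across the alphabet (o↔l, u↔f, t↔g): positions sum to 25. Each letter is replaced by its mirror in the alphabet: a↔z, b↔y, c↔x, and so on (the Atbash cipher).
Applying it to champion: c↔x, h↔s, a↔z, m↔n, p↔k, i↔r, o↔l, n↔m.

xsznkrlm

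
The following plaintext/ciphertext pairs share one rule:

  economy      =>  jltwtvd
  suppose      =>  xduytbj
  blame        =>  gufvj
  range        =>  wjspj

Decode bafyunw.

wrapper

Shifts by position in economy: pos 0: e→j (+5), pos 1: c→l (+9), pos 2: o→t (+5), pos 3: n→w (+9) — repeating every 2. It's a Vigenère-style cipher with numeric key [5,9]: position i shifts by key[i mod 2].
Undoing it on bafyunw: b−5=w, a−9=r, f−5=a, y−9=p, u−5=p, n−9=e, w−5=r.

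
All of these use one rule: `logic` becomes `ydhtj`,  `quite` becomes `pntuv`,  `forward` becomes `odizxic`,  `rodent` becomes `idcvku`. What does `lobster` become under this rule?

ydqbuvi

l(11)→y(24) and o(14)→d(3) fit y≡19x+23 (mod 26); the inverse of 19 mod 26 is 11. Each letter's alphabet position (a=0..z=25) is mapped through 19·x+23 mod 26 — an affine cipher.
Applying it to lobster: l(11)→19·11+23≡24=y; o(14)→19·14+23≡3=d; b(1)→19·1+23≡16=q; s(18)→19·18+23≡1=b; t(19)→19·19+23≡20=u; e(4)→19·4+23≡21=v; r(17)→19·17+23≡8=i (all mod 26).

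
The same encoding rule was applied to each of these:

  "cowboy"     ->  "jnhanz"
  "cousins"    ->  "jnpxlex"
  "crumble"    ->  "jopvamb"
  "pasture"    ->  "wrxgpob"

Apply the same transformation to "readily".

obrslmz

This is an affine cipher: with a=0,…,z=25, each position x becomes (9x+17) mod 26.
For readily: r(17)→9·17+17≡14=o; e(4)→9·4+17≡1=b; a(0)→9·0+17≡17=r; d(3)→9·3+17≡18=s; i(8)→9·8+17≡11=l; l(11)→9·11+17≡12=m; y(24)→9·24+17≡25=z (all mod 26).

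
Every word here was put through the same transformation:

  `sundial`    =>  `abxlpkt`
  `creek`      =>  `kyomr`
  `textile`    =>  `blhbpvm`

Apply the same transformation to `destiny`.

Shifts by position in sundial: pos 0: s→a (+8), pos 1: u→b (+7), pos 2: n→x (+10), pos 3: d→l (+8), pos 4: i→p (+7), pos 5: a→k (+10) — repeating every 3. A repeating key of period 3 is used — shifts +8, +7, +10 over and over.
For destiny: d+8=l, e+7=l, s+10=c, t+8=b, i+7=p, n+10=x, y+8=g.

llcbpxg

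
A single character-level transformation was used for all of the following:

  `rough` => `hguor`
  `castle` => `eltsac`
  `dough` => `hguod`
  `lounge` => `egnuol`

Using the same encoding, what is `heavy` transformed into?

yvaeh

The output letters match the input read backwards: rough reversed is hguor. The word is simply reversed.
Applying it to heavy: reverse → yvaeh.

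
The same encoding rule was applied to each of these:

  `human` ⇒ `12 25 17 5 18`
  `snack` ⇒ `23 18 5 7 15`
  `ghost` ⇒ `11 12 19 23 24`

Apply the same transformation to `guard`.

h is letter #8 and maps to 12: an offset of 4. The number is (letter's place in the alphabet, a=1) + 4.
For guard: g=7→11, u=21→25, a=1→5, r=18→22, d=4→8.

11 25 5 22 8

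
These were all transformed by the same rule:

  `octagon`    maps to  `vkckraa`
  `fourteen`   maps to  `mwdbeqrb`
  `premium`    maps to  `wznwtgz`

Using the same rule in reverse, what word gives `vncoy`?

In octagon: o→v is +7, c→k is +8, t→c is +9, a→k is +10 — the shift increases by 1 each position. Each letter shifts forward by (position + 7), i.e. 7, 8, 9, … — the shift grows by one for each successive letter.
Decoding vncoy: v−7=o, n−8=f, c−9=t, o−10=e, y−11=n.

often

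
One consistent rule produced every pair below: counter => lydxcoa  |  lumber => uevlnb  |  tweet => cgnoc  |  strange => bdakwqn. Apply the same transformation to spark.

A repeating key of period 2 is used — shifts +9, +10 over and over.
Applying it to spark: s+9=b, p+10=z, a+9=j, r+10=b, k+9=t.

bzjbt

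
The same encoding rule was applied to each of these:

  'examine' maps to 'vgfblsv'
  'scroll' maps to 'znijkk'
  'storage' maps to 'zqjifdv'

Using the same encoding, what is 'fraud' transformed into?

e(4)→v(21) and x(23)→g(6) fit y≡17x+5 (mod 26); the inverse of 17 mod 26 is 23. This is an affine cipher: with a=0,…,z=25, each position x becomes (17x+5) mod 26.
Applying it to fraud: f(5)→17·5+5≡12=m; r(17)→17·17+5≡8=i; a(0)→17·0+5≡5=f; u(20)→17·20+5≡7=h; d(3)→17·3+5≡4=e (all mod 26).

mifhe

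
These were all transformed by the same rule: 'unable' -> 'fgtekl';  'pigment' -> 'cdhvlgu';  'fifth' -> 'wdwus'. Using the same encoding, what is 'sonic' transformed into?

u(20)→f(5) and n(13)→g(6) fit y≡11x+19 (mod 26); the inverse of 11 mod 26 is 19. Treating letters as 0–25, the rule is x ↦ 11x + 19 (mod 26).
For sonic: s(18)→11·18+19≡9=j; o(14)→11·14+19≡17=r; n(13)→11·13+19≡6=g; i(8)→11·8+19≡3=d; c(2)→11·2+19≡15=p (all mod 26).

jrgdp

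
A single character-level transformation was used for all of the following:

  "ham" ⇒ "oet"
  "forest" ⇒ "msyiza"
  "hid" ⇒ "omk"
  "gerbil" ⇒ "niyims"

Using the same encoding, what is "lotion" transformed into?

ssamsu

The shift depends on letter class: consonant h→o is +7, but vowel a→e is +4. Vowels shift forward by 4 and consonants shift forward by 7.
On lotion: l(cons)+7=s, o(vowel)+4=s, t(cons)+7=a, i(vowel)+4=m, o(vowel)+4=s, n(cons)+7=u.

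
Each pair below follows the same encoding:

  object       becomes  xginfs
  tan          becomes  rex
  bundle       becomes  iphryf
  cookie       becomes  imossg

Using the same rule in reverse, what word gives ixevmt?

pirate

The word is reversed, then every letter is shifted forward by 4.
Decoding ixevmt: shift back: i−4=e, x−4=t, e−4=a, v−4=r, m−4=i, t−4=p → etarip; then reverse → pirate.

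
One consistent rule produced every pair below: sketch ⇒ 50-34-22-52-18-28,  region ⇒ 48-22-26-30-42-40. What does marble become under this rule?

s(#19)→50 and k(#11)→34: differences scale by 2, so n = 2·pos + 12. Each letter becomes 2×(its alphabet position, a=1..z=26) + 12.
Applying it to marble: m=13→38, a=1→14, r=18→48, b=2→16, l=12→36, e=5→22.

38-14-48-16-36-22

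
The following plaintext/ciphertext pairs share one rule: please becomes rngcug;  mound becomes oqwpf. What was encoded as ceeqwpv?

It's a constant shift of +2 (ROT2).
Reversing it on ceeqwpv: c−2=a, e−2=c, e−2=c, q−2=o, w−2=u, p−2=n, v−2=t.

account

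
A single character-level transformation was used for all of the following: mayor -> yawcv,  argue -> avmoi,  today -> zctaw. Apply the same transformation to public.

ropjqe

m(12)→y(24) and a(0)→a(0) fit y≡15x+0 (mod 26); the inverse of 15 mod 26 is 7. Treating letters as 0–25, the rule is x ↦ 15x + 0 (mod 26).
On public: p(15)→15·15+0≡17=r; u(20)→15·20+0≡14=o; b(1)→15·1+0≡15=p; l(11)→15·11+0≡9=j; i(8)→15·8+0≡16=q; c(2)→15·2+0≡4=e (all mod 26).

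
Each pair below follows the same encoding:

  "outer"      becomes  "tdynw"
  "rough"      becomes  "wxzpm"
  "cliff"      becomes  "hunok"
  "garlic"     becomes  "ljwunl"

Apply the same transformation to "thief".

Shifts by position in outer: pos 0: o→t (+5), pos 1: u→d (+9), pos 2: t→y (+5), pos 3: e→n (+9) — repeating every 2. It's a Vigenère-style cipher with numeric key [5,9]: position i shifts by key[i mod 2].
Applying it to thief: t+5=y, h+9=q, i+5=n, e+9=n, f+5=k.

yqnnk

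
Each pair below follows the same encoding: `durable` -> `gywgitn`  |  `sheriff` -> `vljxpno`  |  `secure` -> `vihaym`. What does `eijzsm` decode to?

beetle

In durable: d→g is +3, u→y is +4, r→w is +5, a→g is +6 — the shift increases by 1 each position. Letter i (0-indexed) is shifted by i+3, so successive shifts are 3, 4, 5, ….
Decoding eijzsm: e−3=b, i−4=e, j−5=e, z−6=t, s−7=l, m−8=e.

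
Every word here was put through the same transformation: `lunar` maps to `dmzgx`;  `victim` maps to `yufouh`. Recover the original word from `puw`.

Two steps: reverse the string, then apply a Caesar shift of +12.
Undoing it on puw: shift back: p−12=d, u−12=i, w−12=k → dik; then reverse → kid.

kid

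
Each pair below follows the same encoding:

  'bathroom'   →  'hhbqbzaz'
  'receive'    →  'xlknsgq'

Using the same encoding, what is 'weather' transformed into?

clicrpd

Letter i (0-indexed) is shifted by i+6, so successive shifts are 6, 7, 8, ….
Applying it to weather: w+6=c, e+7=l, a+8=i, t+9=c, h+10=r, e+11=p, r+12=d.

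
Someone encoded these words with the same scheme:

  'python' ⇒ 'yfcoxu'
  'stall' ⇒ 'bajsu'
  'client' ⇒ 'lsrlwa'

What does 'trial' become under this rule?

The shifts repeat in a cycle of length 2: positions 0,1,… shift by +9, +7, then the pattern repeats.
Applying it to trial: t+9=c, r+7=y, i+9=r, a+7=h, l+9=u.

cyrhu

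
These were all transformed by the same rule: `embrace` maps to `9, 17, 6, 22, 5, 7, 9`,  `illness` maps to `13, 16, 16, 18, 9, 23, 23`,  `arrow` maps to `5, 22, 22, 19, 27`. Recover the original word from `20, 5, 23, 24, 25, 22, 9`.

e is letter #5 and maps to 9: an offset of 4. Letters become their 1-based position plus 4 (so a→5, b→6, …).
Undoing it on 20, 5, 23, 24, 25, 22, 9: 20→(20−4)÷1=16=p, 5→(5−4)÷1=1=a, 23→(23−4)÷1=19=s, 24→(24−4)÷1=20=t, 25→(25−4)÷1=21=u, 22→(22−4)÷1=18=r, 9→(9−4)÷1=5=e.

pasture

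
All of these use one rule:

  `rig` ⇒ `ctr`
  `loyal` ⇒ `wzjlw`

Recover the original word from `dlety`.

satin

It's a constant shift of +11 (ROT11).
Decoding dlety: d−11=s, l−11=a, e−11=t, t−11=i, y−11=n.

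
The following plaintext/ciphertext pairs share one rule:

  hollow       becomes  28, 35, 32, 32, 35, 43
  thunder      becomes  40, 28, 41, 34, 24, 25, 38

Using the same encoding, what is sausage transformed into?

h is letter #8 and maps to 28: an offset of 20. The number is (letter's place in the alphabet, a=1) + 20.
On sausage: s=19→39, a=1→21, u=21→41, s=19→39, a=1→21, g=7→27, e=5→25.

39, 21, 41, 39, 21, 27, 25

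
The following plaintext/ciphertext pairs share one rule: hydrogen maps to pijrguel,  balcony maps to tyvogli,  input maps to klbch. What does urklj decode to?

grind

h(7)→p(15) and y(24)→i(8) fit y≡21x+24 (mod 26); the inverse of 21 mod 26 is 5. Each letter's alphabet position (a=0..z=25) is mapped through 21·x+24 mod 26 — an affine cipher.
Undoing it on urklj: u(20)→5·(20−24)≡6=g; r(17)→5·(17−24)≡17=r; k(10)→5·(10−24)≡8=i; l(11)→5·(11−24)≡13=n; j(9)→5·(9−24)≡3=d (all mod 26).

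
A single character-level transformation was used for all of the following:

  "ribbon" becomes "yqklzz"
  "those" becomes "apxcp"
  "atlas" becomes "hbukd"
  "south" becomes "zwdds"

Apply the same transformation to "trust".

In ribbon: r→y is +7, i→q is +8, b→k is +9, b→l is +10 — the shift increases by 1 each position. The shift increases by 1 at each position, starting from +7: 7, 8, 9, ….
Applying it to trust: t+7=a, r+8=z, u+9=d, s+10=c, t+11=e.

azdce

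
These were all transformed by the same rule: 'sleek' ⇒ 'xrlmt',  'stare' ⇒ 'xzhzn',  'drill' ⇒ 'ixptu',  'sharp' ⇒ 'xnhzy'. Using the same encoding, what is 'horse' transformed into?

The shift increases by 1 at each position, starting from +5: 5, 6, 7, ….
On horse: h+5=m, o+6=u, r+7=y, s+8=a, e+9=n.

muyan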